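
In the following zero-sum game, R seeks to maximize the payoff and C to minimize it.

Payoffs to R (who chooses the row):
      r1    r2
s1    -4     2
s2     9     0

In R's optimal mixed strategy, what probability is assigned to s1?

Row minima are -4 and 0, so R's maximin is 0; column maxima are 9 and 2, so C's minimax is 2. These differ, so the equilibrium is in mixed strategies.
Let R play s1 with probability p. C is indifferent when −4p + 9(1−p) = 2p, giving p = 3/5.

3/5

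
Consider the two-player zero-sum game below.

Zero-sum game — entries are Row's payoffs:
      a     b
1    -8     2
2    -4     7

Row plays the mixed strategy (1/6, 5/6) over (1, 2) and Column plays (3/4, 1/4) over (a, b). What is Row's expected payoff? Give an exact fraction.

-47/24

Against (3/4, 1/4), each row's expected payoff is 1: -11/2; 2: -5/4.
Taking the (1/6, 5/6)-weighted average: (1/6)·(-11/2) + (5/6)·(-5/4) = -47/24.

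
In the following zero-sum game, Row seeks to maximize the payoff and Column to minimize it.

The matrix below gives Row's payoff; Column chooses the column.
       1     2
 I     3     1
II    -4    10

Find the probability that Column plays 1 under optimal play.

9/16

Row minima are 1 and -4, so Row's maximin is 1; column maxima are 3 and 10, so Column's minimax is 3. These differ, so the equilibrium is in mixed strategies.
Let Column play 1 with probability q. Row is indifferent when 3q + (1−q) = −4q + 10(1−q), giving q = 9/16.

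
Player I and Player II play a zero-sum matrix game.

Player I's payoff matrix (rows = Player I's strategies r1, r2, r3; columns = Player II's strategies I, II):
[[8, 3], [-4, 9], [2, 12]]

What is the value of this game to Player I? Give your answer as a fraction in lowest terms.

6

Row r2 is strictly dominated by row r3, so Player I never plays it.
The remaining 2×2 game on (r1, r3) × (I, II) has no saddle point. Let Player I play r1 with probability p; indifference gives 8p + 2(1−p) = 3p + 12(1−p), so p = 2/3.
Similarly Player II's optimal q on I is 3/5, and the value is 8·(3/5) + (3)·(2/5) = 6.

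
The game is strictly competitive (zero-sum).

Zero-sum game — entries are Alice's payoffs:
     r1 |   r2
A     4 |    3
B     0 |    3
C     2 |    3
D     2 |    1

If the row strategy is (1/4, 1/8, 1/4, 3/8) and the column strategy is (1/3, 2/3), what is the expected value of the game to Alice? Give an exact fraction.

Against (1/3, 2/3), each row's expected payoff is A: 10/3; B: 2; C: 8/3; D: 4/3.
Taking the (1/4, 1/8, 1/4, 3/8)-weighted average: (1/4)·(10/3) + (1/8)·(2) + (1/4)·(8/3) + (3/8)·(4/3) = 9/4.

9/4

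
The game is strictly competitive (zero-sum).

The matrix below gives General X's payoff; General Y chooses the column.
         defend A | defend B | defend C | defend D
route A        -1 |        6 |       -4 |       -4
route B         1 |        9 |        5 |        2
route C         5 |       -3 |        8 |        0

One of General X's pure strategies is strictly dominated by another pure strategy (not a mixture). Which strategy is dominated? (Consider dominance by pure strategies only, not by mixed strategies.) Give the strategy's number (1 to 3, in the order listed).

1

Compare route A with route B: 1 > -1, 9 > 6, 5 > -4, 2 > -4.
So route B strictly dominates route A for General X; route A is strictly dominated.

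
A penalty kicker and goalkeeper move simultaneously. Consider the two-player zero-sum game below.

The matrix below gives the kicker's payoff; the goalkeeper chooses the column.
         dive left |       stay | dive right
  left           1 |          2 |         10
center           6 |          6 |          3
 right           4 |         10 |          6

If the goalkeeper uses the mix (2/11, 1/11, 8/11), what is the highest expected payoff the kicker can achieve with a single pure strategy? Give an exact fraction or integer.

84/11

left: (1)·(2/11) + (2)·(1/11) + (10)·(8/11) = 84/11.
center: (6)·(2/11) + (6)·(1/11) + (3)·(8/11) = 42/11.
right: (4)·(2/11) + (10)·(1/11) + (6)·(8/11) = 6.
The best pure response is left with expected payoff 84/11.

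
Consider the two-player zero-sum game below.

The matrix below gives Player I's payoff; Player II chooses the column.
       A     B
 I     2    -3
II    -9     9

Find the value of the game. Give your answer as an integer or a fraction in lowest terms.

Row minima are -3 and -9, so Player I's maximin is -3; column maxima are 2 and 9, so Player II's minimax is 2. These differ, so the equilibrium is in mixed strategies.
Let Player I play I with probability p. Player II is indifferent when 2p − 9(1−p) = −3p + 9(1−p), giving p = 18/23.
Let Player II play A with probability q. Player I is indifferent when 2q − 3(1−q) = −9q + 9(1−q), giving q = 12/23.
The value is 2·(12/23) + (-3)·(11/23) = -9/23.

-9/23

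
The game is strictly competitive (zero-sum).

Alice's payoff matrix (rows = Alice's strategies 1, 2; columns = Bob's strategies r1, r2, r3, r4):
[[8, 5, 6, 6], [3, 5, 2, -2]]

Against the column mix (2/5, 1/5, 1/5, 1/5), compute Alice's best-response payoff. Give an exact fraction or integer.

33/5

1: (8)·(2/5) + (5)·(1/5) + (6)·(1/5) + (6)·(1/5) = 33/5.
2: (3)·(2/5) + (5)·(1/5) + (2)·(1/5) + (-2)·(1/5) = 11/5.
The best pure response is 1 with expected payoff 33/5.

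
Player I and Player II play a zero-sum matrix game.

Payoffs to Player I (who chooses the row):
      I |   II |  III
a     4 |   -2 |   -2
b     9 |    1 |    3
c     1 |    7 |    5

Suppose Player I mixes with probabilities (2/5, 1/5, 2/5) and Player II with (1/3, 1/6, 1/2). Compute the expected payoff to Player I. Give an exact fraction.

Against (1/3, 1/6, 1/2), each row's expected payoff is a: 0; b: 14/3; c: 4.
Taking the (2/5, 1/5, 2/5)-weighted average: (2/5)·(0) + (1/5)·(14/3) + (2/5)·(4) = 38/15.

38/15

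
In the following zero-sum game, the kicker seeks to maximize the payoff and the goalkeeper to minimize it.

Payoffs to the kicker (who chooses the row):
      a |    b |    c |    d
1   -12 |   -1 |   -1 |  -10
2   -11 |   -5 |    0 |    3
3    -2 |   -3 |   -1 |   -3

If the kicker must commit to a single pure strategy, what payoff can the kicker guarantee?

-3

The worst-case payoff for each row is 1: -12, 2: -11, 3: -3.
The best of these is -3.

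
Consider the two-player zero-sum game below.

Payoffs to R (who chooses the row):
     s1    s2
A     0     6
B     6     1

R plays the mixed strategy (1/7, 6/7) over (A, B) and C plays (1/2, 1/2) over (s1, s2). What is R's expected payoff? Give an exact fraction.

Against (1/2, 1/2), each row's expected payoff is A: 3; B: 7/2.
Taking the (1/7, 6/7)-weighted average: (1/7)·(3) + (6/7)·(7/2) = 24/7.

24/7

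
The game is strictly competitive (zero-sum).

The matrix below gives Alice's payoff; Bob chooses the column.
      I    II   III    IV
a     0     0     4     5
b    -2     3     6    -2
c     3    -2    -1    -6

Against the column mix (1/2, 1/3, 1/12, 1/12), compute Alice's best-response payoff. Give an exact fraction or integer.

3/4

a: (0)·(1/2) + (0)·(1/3) + (4)·(1/12) + (5)·(1/12) = 3/4.
b: (-2)·(1/2) + (3)·(1/3) + (6)·(1/12) + (-2)·(1/12) = 1/3.
c: (3)·(1/2) + (-2)·(1/3) + (-1)·(1/12) + (-6)·(1/12) = 1/4.
The best pure response is a with expected payoff 3/4.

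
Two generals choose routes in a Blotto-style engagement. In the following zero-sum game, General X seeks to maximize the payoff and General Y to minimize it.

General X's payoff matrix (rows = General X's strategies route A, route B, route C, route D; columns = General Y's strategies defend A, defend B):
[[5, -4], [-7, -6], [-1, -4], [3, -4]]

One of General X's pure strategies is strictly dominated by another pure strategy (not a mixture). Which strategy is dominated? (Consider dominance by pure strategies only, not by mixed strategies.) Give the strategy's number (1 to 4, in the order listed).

2

Compare route B with route A: 5 > -7, -4 > -6.
So route A strictly dominates route B for General X; route B is strictly dominated.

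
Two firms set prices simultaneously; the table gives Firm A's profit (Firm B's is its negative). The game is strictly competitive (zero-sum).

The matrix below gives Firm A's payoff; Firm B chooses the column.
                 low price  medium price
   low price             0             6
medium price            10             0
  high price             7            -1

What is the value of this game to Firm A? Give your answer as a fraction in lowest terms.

15/4

Row high price is strictly dominated by row medium price, so Firm A never plays it.
The remaining 2×2 game on (low price, medium price) × (low price, medium price) has no saddle point. Let Firm A play low price with probability p; indifference gives 10(1−p) = 6p, so p = 5/8.
Similarly Firm B's optimal q on low price is 3/8, and the value is 0·(3/8) + (6)·(5/8) = 15/4.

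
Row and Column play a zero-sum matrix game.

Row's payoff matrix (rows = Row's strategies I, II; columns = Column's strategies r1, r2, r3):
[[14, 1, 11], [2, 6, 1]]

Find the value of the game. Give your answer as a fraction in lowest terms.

Column r1 is strictly dominated by r3 for Column (it gives Row more in every row).
The remaining 2×2 game on (I, II) × (r2, r3) has no saddle point. Let Row play I with probability p; indifference gives p + 6(1−p) = 11p + (1−p), so p = 1/3.
Similarly Column's optimal q on r2 is 2/3, and the value is 1·(2/3) + (11)·(1/3) = 13/3.

13/3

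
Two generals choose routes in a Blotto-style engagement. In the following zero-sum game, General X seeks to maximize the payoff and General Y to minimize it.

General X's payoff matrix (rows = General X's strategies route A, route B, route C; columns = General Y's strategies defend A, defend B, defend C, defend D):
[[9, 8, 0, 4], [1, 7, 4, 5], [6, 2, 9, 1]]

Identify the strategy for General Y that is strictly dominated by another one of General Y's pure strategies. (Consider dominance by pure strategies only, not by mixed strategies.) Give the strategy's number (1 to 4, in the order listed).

2

General Y prefers columns that give General X less. Compare defend B with defend D: 4 < 8, 5 < 7, 1 < 2.
So defend D strictly dominates defend B for General Y; defend B is strictly dominated.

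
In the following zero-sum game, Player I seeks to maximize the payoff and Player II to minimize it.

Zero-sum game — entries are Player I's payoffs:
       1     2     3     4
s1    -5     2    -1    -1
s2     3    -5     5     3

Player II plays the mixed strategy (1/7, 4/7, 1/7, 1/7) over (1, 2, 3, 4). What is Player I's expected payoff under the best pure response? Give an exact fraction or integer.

s1: (-5)·(1/7) + (2)·(4/7) + (-1)·(1/7) + (-1)·(1/7) = 1/7.
s2: (3)·(1/7) + (-5)·(4/7) + (5)·(1/7) + (3)·(1/7) = -9/7.
The best pure response is s1 with expected payoff 1/7.

1/7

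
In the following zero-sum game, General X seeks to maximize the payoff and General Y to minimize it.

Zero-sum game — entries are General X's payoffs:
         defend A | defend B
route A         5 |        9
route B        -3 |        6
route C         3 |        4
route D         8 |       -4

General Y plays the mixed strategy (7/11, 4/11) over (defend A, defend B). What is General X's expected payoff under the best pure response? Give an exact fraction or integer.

71/11

route A: (5)·(7/11) + (9)·(4/11) = 71/11.
route B: (-3)·(7/11) + (6)·(4/11) = 3/11.
route C: (3)·(7/11) + (4)·(4/11) = 37/11.
route D: (8)·(7/11) + (-4)·(4/11) = 40/11.
The best pure response is route A with expected payoff 71/11.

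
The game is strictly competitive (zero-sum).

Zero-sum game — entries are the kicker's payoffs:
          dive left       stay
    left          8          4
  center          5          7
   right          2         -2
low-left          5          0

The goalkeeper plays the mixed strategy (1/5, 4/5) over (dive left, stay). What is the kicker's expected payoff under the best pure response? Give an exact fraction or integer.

33/5

left: (8)·(1/5) + (4)·(4/5) = 24/5.
center: (5)·(1/5) + (7)·(4/5) = 33/5.
right: (2)·(1/5) + (-2)·(4/5) = -6/5.
low-left: (5)·(1/5) + (0)·(4/5) = 1.
The best pure response is center with expected payoff 33/5.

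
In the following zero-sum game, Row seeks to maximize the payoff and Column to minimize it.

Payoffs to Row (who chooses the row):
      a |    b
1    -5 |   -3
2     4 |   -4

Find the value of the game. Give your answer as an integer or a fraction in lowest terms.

-16/5

Row minima are -5 and -4, so Row's maximin is -4; column maxima are 4 and -3, so Column's minimax is -3. These differ, so the equilibrium is in mixed strategies.
Let Row play 1 with probability p. Column is indifferent when −5p + 4(1−p) = −3p − 4(1−p), giving p = 4/5.
Let Column play a with probability q. Row is indifferent when −5q − 3(1−q) = 4q − 4(1−q), giving q = 1/10.
The value is -5·(1/10) + (-3)·(9/10) = -16/5.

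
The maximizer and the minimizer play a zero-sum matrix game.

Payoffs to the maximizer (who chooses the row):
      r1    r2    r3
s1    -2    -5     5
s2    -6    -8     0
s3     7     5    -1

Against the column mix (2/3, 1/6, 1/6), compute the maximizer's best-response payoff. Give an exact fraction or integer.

16/3

s1: (-2)·(2/3) + (-5)·(1/6) + (5)·(1/6) = -4/3.
s2: (-6)·(2/3) + (-8)·(1/6) + (0)·(1/6) = -16/3.
s3: (7)·(2/3) + (5)·(1/6) + (-1)·(1/6) = 16/3.
The best pure response is s3 with expected payoff 16/3.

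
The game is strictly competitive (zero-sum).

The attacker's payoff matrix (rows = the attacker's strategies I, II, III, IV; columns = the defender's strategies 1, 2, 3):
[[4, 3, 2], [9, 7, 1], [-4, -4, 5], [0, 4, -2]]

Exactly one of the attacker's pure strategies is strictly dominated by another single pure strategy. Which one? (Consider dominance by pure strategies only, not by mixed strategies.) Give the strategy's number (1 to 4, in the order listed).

Compare IV with II: 9 > 0, 7 > 4, 1 > -2.
So II strictly dominates IV for the attacker; IV is strictly dominated.

4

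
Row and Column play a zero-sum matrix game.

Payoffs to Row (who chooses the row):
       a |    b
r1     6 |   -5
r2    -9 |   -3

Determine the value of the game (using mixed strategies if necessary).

-63/17

Row minima are -5 and -9, so Row's maximin is -5; column maxima are 6 and -3, so Column's minimax is -3. These differ, so the equilibrium is in mixed strategies.
Let Row play r1 with probability p. Column is indifferent when 6p − 9(1−p) = −5p − 3(1−p), giving p = 6/17.
Let Column play a with probability q. Row is indifferent when 6q − 5(1−q) = −9q − 3(1−q), giving q = 2/17.
The value is 6·(2/17) + (-5)·(15/17) = -63/17.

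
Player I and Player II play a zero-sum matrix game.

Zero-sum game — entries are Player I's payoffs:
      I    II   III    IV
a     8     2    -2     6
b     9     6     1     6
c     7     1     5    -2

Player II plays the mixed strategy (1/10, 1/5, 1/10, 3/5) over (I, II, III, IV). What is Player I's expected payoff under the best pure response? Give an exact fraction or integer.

29/5

a: (8)·(1/10) + (2)·(1/5) + (-2)·(1/10) + (6)·(3/5) = 23/5.
b: (9)·(1/10) + (6)·(1/5) + (1)·(1/10) + (6)·(3/5) = 29/5.
c: (7)·(1/10) + (1)·(1/5) + (5)·(1/10) + (-2)·(3/5) = 1/5.
The best pure response is b with expected payoff 29/5.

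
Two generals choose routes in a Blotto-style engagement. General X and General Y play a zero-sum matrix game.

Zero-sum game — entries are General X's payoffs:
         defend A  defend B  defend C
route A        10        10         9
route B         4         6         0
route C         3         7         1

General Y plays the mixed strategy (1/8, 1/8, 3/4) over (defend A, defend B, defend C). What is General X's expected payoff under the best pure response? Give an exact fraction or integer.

route A: (10)·(1/8) + (10)·(1/8) + (9)·(3/4) = 37/4.
route B: (4)·(1/8) + (6)·(1/8) + (0)·(3/4) = 5/4.
route C: (3)·(1/8) + (7)·(1/8) + (1)·(3/4) = 2.
The best pure response is route A with expected payoff 37/4.

37/4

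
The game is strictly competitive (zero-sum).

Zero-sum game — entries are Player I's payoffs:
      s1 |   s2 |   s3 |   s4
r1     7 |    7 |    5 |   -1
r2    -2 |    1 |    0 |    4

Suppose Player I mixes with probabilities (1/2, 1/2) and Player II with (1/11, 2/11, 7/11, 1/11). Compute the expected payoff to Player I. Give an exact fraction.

59/22

Against (1/11, 2/11, 7/11, 1/11), each row's expected payoff is r1: 5; r2: 4/11.
Taking the (1/2, 1/2)-weighted average: (1/2)·(5) + (1/2)·(4/11) = 59/22.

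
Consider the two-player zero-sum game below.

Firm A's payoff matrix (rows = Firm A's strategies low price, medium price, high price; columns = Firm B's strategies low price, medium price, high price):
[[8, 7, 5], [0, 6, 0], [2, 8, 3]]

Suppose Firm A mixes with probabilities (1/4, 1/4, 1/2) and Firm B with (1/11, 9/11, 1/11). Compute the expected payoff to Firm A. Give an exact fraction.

71/11

Against (1/11, 9/11, 1/11), each row's expected payoff is low price: 76/11; medium price: 54/11; high price: 7.
Taking the (1/4, 1/4, 1/2)-weighted average: (1/4)·(76/11) + (1/4)·(54/11) + (1/2)·(7) = 71/11.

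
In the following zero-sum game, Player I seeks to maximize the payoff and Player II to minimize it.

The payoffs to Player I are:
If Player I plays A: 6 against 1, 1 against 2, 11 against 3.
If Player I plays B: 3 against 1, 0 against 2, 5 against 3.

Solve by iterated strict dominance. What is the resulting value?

1

Row B is strictly dominated by row A (6>3, 1>0, 11>5); eliminate B.
Column 1 is strictly dominated by 2 for Player II (1<6); eliminate 1.
Column 3 is strictly dominated by 2 for Player II (1<11); eliminate 3.
Only (A, 2) remains, with payoff 1.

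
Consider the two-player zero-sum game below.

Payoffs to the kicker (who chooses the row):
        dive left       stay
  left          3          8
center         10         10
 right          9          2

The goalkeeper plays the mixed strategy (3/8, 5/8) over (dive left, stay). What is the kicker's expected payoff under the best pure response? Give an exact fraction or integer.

left: (3)·(3/8) + (8)·(5/8) = 49/8.
center: (10)·(3/8) + (10)·(5/8) = 10.
right: (9)·(3/8) + (2)·(5/8) = 37/8.
The best pure response is center with expected payoff 10.

10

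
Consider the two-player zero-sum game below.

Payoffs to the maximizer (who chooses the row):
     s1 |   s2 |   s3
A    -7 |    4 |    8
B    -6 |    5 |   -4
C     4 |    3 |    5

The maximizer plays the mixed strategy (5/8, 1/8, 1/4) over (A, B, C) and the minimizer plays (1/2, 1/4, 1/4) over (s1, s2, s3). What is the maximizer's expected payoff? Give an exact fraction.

11/32

Against (1/2, 1/4, 1/4), each row's expected payoff is A: -1/2; B: -11/4; C: 4.
Taking the (5/8, 1/8, 1/4)-weighted average: (5/8)·(-1/2) + (1/8)·(-11/4) + (1/4)·(4) = 11/32.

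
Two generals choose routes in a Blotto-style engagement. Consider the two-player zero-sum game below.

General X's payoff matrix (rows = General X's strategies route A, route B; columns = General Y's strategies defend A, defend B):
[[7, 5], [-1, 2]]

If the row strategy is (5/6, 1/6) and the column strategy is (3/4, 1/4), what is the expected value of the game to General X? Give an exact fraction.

Against (3/4, 1/4), each row's expected payoff is route A: 13/2; route B: -1/4.
Taking the (5/6, 1/6)-weighted average: (5/6)·(13/2) + (1/6)·(-1/4) = 43/8.

43/8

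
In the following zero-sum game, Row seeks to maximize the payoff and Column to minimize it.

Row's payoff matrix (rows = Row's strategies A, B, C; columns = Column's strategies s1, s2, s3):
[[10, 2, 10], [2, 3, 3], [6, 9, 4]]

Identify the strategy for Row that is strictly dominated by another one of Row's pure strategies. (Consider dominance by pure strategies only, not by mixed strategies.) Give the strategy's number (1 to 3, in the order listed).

Compare B with C: 6 > 2, 9 > 3, 4 > 3.
So C strictly dominates B for Row; B is strictly dominated.

2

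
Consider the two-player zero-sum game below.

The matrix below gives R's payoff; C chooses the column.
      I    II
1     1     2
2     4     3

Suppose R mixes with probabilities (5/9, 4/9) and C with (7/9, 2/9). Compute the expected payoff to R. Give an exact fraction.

Against (7/9, 2/9), each row's expected payoff is 1: 11/9; 2: 34/9.
Taking the (5/9, 4/9)-weighted average: (5/9)·(11/9) + (4/9)·(34/9) = 191/81.

191/81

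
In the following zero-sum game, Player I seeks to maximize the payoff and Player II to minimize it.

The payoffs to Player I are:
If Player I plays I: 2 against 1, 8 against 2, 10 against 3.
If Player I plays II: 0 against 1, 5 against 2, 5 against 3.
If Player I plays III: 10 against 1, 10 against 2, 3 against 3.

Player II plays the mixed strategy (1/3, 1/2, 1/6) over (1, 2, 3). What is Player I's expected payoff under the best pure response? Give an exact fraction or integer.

53/6

I: (2)·(1/3) + (8)·(1/2) + (10)·(1/6) = 19/3.
II: (0)·(1/3) + (5)·(1/2) + (5)·(1/6) = 10/3.
III: (10)·(1/3) + (10)·(1/2) + (3)·(1/6) = 53/6.
The best pure response is III with expected payoff 53/6.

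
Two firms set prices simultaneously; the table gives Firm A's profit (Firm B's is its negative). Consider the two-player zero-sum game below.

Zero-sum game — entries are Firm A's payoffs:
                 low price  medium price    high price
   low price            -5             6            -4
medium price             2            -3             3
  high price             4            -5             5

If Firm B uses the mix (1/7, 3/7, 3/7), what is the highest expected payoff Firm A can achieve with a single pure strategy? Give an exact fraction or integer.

low price: (-5)·(1/7) + (6)·(3/7) + (-4)·(3/7) = 1/7.
medium price: (2)·(1/7) + (-3)·(3/7) + (3)·(3/7) = 2/7.
high price: (4)·(1/7) + (-5)·(3/7) + (5)·(3/7) = 4/7.
The best pure response is high price with expected payoff 4/7.

4/7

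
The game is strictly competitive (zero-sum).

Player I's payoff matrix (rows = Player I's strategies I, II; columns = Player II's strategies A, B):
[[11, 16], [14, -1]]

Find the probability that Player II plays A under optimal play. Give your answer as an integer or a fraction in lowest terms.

17/20

Row minima are 11 and -1, so Player I's maximin is 11; column maxima are 14 and 16, so Player II's minimax is 14. These differ, so the equilibrium is in mixed strategies.
Let Player II play A with probability q. Player I is indifferent when 11q + 16(1−q) = 14q − (1−q), giving q = 17/20.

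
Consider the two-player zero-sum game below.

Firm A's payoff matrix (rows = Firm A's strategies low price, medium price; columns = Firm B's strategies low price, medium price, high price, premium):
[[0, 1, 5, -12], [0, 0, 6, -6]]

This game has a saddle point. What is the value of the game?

-6

Row minima: -12, -6 → Firm A's maximin is -6.
Column maxima: 0, 1, 6, -6 → Firm B's minimax is -6.
They coincide at (medium price, premium), so the value is -6.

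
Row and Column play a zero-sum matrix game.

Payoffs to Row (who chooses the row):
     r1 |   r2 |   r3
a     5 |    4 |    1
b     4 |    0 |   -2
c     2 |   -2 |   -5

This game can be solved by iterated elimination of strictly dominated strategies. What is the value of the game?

Column r2 is strictly dominated by r3 for Column (1<4, -2<0, -5<-2); eliminate r2.
Column r1 is strictly dominated by r3 for Column (1<5, -2<4, -5<2); eliminate r1.
Row b is strictly dominated by row a (1>-2); eliminate b.
Row c is strictly dominated by row a (1>-5); eliminate c.
Only (a, r3) remains, with payoff 1.

1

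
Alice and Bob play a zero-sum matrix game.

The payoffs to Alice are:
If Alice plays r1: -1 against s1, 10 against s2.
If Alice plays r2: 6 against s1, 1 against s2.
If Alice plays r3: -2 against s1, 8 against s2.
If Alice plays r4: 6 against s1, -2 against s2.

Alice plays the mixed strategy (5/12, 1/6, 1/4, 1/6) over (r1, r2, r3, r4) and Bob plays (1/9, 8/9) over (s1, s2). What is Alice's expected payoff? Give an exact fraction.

589/108

Against (1/9, 8/9), each row's expected payoff is r1: 79/9; r2: 14/9; r3: 62/9; r4: -10/9.
Taking the (5/12, 1/6, 1/4, 1/6)-weighted average: (5/12)·(79/9) + (1/6)·(14/9) + (1/4)·(62/9) + (1/6)·(-10/9) = 589/108.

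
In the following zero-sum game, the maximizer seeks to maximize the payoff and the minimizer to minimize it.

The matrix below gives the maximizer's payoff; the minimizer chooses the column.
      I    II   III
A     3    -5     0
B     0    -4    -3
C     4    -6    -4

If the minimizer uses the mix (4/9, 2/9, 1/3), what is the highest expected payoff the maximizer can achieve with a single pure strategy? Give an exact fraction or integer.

2/9

A: (3)·(4/9) + (-5)·(2/9) + (0)·(1/3) = 2/9.
B: (0)·(4/9) + (-4)·(2/9) + (-3)·(1/3) = -17/9.
C: (4)·(4/9) + (-6)·(2/9) + (-4)·(1/3) = -8/9.
The best pure response is A with expected payoff 2/9.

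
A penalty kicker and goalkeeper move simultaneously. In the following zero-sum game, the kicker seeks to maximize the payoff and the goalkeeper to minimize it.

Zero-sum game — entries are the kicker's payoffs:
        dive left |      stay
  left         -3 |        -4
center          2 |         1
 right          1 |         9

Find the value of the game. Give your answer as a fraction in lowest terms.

Row left is strictly dominated by row center, so the kicker never plays it.
The remaining 2×2 game on (center, right) × (dive left, stay) has no saddle point. Let the kicker play center with probability p; indifference gives 2p + (1−p) = p + 9(1−p), so p = 8/9.
Similarly the goalkeeper's optimal q on dive left is 8/9, and the value is 2·(8/9) + (1)·(1/9) = 17/9.

17/9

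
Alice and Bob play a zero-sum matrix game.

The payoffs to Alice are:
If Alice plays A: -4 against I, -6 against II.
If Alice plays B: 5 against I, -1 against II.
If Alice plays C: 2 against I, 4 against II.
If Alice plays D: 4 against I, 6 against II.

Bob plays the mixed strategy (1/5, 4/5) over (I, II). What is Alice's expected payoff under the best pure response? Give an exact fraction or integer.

A: (-4)·(1/5) + (-6)·(4/5) = -28/5.
B: (5)·(1/5) + (-1)·(4/5) = 1/5.
C: (2)·(1/5) + (4)·(4/5) = 18/5.
D: (4)·(1/5) + (6)·(4/5) = 28/5.
The best pure response is D with expected payoff 28/5.

28/5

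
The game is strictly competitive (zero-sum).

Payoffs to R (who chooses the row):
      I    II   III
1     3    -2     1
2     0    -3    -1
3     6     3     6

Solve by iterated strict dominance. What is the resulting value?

3

Column III is strictly dominated by II for C (-2<1, -3<-1, 3<6); eliminate III.
Row 1 is strictly dominated by row 3 (6>3, 3>-2); eliminate 1.
Column I is strictly dominated by II for C (-3<0, 3<6); eliminate I.
Row 2 is strictly dominated by row 3 (3>-3); eliminate 2.
Only (3, II) remains, with payoff 3.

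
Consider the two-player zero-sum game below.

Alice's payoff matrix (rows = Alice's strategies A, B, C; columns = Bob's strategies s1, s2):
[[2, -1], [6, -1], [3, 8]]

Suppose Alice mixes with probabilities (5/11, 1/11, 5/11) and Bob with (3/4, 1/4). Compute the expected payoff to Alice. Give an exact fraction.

127/44

Against (3/4, 1/4), each row's expected payoff is A: 5/4; B: 17/4; C: 17/4.
Taking the (5/11, 1/11, 5/11)-weighted average: (5/11)·(5/4) + (1/11)·(17/4) + (5/11)·(17/4) = 127/44.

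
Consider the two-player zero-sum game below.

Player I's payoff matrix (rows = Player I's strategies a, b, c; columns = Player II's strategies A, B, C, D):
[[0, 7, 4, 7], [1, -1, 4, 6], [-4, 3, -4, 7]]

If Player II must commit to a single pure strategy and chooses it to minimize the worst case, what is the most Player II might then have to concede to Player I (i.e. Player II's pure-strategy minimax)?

The worst case (largest entry) in each column is A: 1, B: 7, C: 4, D: 7.
The best (smallest) of these is 1.

1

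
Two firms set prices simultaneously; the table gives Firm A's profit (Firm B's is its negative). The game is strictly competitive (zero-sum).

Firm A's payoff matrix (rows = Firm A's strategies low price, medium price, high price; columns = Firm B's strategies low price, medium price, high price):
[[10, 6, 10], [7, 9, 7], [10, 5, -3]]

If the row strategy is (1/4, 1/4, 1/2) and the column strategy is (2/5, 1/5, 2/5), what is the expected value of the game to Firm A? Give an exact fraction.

Against (2/5, 1/5, 2/5), each row's expected payoff is low price: 46/5; medium price: 37/5; high price: 19/5.
Taking the (1/4, 1/4, 1/2)-weighted average: (1/4)·(46/5) + (1/4)·(37/5) + (1/2)·(19/5) = 121/20.

121/20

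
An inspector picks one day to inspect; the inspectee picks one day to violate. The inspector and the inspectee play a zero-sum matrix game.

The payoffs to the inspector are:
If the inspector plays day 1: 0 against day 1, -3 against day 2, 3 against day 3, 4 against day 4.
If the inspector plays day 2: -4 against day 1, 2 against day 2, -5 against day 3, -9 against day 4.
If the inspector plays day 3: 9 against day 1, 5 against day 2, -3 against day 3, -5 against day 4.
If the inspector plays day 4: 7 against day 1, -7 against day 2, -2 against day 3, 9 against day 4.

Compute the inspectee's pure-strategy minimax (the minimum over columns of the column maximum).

The worst case (largest entry) in each column is day 1: 9, day 2: 5, day 3: 3, day 4: 9.
The best (smallest) of these is 3.

3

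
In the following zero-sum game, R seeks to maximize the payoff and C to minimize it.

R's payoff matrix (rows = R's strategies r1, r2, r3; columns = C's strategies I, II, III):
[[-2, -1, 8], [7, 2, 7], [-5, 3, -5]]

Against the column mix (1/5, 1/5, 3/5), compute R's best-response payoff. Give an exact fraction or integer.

6

r1: (-2)·(1/5) + (-1)·(1/5) + (8)·(3/5) = 21/5.
r2: (7)·(1/5) + (2)·(1/5) + (7)·(3/5) = 6.
r3: (-5)·(1/5) + (3)·(1/5) + (-5)·(3/5) = -17/5.
The best pure response is r2 with expected payoff 6.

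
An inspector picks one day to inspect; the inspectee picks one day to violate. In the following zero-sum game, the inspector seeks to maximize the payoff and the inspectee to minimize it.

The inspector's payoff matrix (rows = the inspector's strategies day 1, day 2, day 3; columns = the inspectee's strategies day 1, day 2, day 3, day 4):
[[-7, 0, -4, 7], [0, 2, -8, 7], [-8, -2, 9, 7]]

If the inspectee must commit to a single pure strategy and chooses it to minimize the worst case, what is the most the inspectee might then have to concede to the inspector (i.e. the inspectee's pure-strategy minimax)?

The worst case (largest entry) in each column is day 1: 0, day 2: 2, day 3: 9, day 4: 7.
The best (smallest) of these is 0.

0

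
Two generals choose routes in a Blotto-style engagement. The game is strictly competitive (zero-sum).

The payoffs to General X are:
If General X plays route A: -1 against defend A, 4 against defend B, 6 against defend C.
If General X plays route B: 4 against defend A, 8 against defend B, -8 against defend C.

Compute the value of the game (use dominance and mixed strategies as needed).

Column defend B is strictly dominated by defend A for General Y (it gives General X more in every row).
The remaining 2×2 game on (route A, route B) × (defend A, defend C) has no saddle point. Let General X play route A with probability p; indifference gives −p + 4(1−p) = 6p − 8(1−p), so p = 12/19.
Similarly General Y's optimal q on defend A is 14/19, and the value is -1·(14/19) + (6)·(5/19) = 16/19.

16/19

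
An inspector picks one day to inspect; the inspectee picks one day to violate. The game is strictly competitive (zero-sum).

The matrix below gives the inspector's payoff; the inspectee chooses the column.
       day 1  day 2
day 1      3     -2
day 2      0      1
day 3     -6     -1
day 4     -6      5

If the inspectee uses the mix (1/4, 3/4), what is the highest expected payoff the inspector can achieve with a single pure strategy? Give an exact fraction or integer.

9/4

day 1: (3)·(1/4) + (-2)·(3/4) = -3/4.
day 2: (0)·(1/4) + (1)·(3/4) = 3/4.
day 3: (-6)·(1/4) + (-1)·(3/4) = -9/4.
day 4: (-6)·(1/4) + (5)·(3/4) = 9/4.
The best pure response is day 4 with expected payoff 9/4.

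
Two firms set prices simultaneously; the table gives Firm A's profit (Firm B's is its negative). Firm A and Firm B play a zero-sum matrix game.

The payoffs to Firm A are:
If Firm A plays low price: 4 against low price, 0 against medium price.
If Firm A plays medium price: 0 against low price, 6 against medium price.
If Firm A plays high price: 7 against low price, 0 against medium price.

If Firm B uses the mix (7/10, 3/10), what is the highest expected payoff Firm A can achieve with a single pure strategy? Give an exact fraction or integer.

low price: (4)·(7/10) + (0)·(3/10) = 14/5.
medium price: (0)·(7/10) + (6)·(3/10) = 9/5.
high price: (7)·(7/10) + (0)·(3/10) = 49/10.
The best pure response is high price with expected payoff 49/10.

49/10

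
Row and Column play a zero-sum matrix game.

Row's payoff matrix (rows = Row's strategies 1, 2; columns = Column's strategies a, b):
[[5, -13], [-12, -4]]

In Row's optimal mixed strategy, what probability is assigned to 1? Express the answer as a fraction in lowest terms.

4/13

Row minima are -13 and -12, so Row's maximin is -12; column maxima are 5 and -4, so Column's minimax is -4. These differ, so the equilibrium is in mixed strategies.
Let Row play 1 with probability p. Column is indifferent when 5p − 12(1−p) = −13p − 4(1−p), giving p = 4/13.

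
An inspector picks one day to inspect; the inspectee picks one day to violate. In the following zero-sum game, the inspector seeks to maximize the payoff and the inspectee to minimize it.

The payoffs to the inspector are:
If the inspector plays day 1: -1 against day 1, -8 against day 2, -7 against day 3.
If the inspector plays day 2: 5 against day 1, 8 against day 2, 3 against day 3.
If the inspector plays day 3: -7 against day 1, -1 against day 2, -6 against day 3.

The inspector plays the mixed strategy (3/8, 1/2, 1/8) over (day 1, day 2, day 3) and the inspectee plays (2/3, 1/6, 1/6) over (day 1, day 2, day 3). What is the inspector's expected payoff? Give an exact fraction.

2/3

Against (2/3, 1/6, 1/6), each row's expected payoff is day 1: -19/6; day 2: 31/6; day 3: -35/6.
Taking the (3/8, 1/2, 1/8)-weighted average: (3/8)·(-19/6) + (1/2)·(31/6) + (1/8)·(-35/6) = 2/3.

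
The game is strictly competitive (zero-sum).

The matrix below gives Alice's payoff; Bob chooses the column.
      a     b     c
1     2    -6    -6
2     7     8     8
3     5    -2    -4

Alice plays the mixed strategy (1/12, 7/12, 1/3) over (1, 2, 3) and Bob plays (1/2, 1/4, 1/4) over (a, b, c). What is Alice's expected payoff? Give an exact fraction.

109/24

Against (1/2, 1/4, 1/4), each row's expected payoff is 1: -2; 2: 15/2; 3: 1.
Taking the (1/12, 7/12, 1/3)-weighted average: (1/12)·(-2) + (7/12)·(15/2) + (1/3)·(1) = 109/24.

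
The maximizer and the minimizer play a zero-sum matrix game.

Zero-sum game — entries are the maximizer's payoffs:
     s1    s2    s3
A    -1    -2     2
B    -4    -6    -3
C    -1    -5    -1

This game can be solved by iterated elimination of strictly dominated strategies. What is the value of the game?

-2

Row B is strictly dominated by row A (-1>-4, -2>-6, 2>-3); eliminate B.
Column s3 is strictly dominated by s2 for the minimizer (-2<2, -5<-1); eliminate s3.
Column s1 is strictly dominated by s2 for the minimizer (-2<-1, -5<-1); eliminate s1.
Row C is strictly dominated by row A (-2>-5); eliminate C.
Only (A, s2) remains, with payoff -2.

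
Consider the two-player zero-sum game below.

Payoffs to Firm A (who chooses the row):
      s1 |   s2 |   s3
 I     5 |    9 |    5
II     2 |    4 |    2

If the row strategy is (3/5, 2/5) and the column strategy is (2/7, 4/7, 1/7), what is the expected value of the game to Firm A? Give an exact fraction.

Against (2/7, 4/7, 1/7), each row's expected payoff is I: 51/7; II: 22/7.
Taking the (3/5, 2/5)-weighted average: (3/5)·(51/7) + (2/5)·(22/7) = 197/35.

197/35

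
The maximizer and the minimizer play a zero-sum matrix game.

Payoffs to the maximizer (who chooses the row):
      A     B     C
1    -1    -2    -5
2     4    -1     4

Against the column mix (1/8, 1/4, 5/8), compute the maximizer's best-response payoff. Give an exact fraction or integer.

1: (-1)·(1/8) + (-2)·(1/4) + (-5)·(5/8) = -15/4.
2: (4)·(1/8) + (-1)·(1/4) + (4)·(5/8) = 11/4.
The best pure response is 2 with expected payoff 11/4.

11/4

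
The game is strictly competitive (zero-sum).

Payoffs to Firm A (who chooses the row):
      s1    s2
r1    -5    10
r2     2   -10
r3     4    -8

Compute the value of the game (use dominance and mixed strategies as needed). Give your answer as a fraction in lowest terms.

Row r2 is strictly dominated by row r3, so Firm A never plays it.
The remaining 2×2 game on (r1, r3) × (s1, s2) has no saddle point. Let Firm A play r1 with probability p; indifference gives −5p + 4(1−p) = 10p − 8(1−p), so p = 4/9.
Similarly Firm B's optimal q on s1 is 2/3, and the value is -5·(2/3) + (10)·(1/3) = 0.

0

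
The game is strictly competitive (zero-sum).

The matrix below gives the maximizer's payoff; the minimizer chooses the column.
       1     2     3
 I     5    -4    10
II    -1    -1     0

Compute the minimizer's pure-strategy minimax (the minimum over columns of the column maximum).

The worst case (largest entry) in each column is 1: 5, 2: -1, 3: 10.
The best (smallest) of these is -1.

-1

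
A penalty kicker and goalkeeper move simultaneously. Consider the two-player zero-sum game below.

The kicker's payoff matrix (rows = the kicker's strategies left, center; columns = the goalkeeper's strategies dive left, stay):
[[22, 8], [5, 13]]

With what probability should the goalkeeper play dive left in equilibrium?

5/22

Row minima are 8 and 5, so the kicker's maximin is 8; column maxima are 22 and 13, so the goalkeeper's minimax is 13. These differ, so the equilibrium is in mixed strategies.
Let the goalkeeper play dive left with probability q. The kicker is indifferent when 22q + 8(1−q) = 5q + 13(1−q), giving q = 5/22.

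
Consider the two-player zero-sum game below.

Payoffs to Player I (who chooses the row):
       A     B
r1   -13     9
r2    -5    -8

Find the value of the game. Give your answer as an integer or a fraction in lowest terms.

-149/25

Row minima are -13 and -8, so Player I's maximin is -8; column maxima are -5 and 9, so Player II's minimax is -5. These differ, so the equilibrium is in mixed strategies.
Let Player I play r1 with probability p. Player II is indifferent when −13p − 5(1−p) = 9p − 8(1−p), giving p = 3/25.
Let Player II play A with probability q. Player I is indifferent when −13q + 9(1−q) = −5q − 8(1−q), giving q = 17/25.
The value is -13·(17/25) + (9)·(8/25) = -149/25.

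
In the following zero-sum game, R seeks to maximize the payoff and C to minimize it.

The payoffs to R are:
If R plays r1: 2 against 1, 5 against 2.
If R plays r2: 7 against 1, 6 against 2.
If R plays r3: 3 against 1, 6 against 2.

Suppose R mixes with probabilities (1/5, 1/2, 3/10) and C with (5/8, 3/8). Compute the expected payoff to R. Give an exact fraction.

Against (5/8, 3/8), each row's expected payoff is r1: 25/8; r2: 53/8; r3: 33/8.
Taking the (1/5, 1/2, 3/10)-weighted average: (1/5)·(25/8) + (1/2)·(53/8) + (3/10)·(33/8) = 207/40.

207/40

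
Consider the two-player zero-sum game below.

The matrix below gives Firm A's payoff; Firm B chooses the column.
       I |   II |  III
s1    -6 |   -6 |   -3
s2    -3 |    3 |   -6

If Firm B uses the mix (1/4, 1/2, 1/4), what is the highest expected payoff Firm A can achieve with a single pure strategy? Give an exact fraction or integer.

s1: (-6)·(1/4) + (-6)·(1/2) + (-3)·(1/4) = -21/4.
s2: (-3)·(1/4) + (3)·(1/2) + (-6)·(1/4) = -3/4.
The best pure response is s2 with expected payoff -3/4.

-3/4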